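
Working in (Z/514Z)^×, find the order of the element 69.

256

ord(69) | φ(514) = φ(2)·φ(257) = 1·256 = 256 = 2^8.
Divisors of 256: 1, 2, 4, 8, 16, 32, 64, 128, 256.
Test each divisor d:
69^1 ≡ 69 (mod 514)
69^2 ≡ 135 (mod 514)
69^4 ≡ 235 (mod 514)
69^8 ≡ 227 (mod 514)
69^16 ≡ 129 (mod 514)
69^32 ≡ 193 (mod 514)
69^64 ≡ 241 (mod 514)
69^128 ≡ 513 (mod 514)
69^256 ≡ 1 (mod 514) ✓
Therefore the multiplicative order of 69 modulo 514 is 256.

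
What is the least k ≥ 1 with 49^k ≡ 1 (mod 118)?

29

The order of 49 must divide φ(118) = φ(2)·φ(59) = 1·58 = 58 = 2 · 29.
Divisors of 58: 1, 2, 29, 58.
Compute 49^d (mod 118) for the divisors d until we hit 1:
49^1 ≡ 49
49^2 ≡ 41
49^29 ≡ 1
So ord_118(49) = 29.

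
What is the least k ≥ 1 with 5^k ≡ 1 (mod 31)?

By Lagrange's theorem, ord_31(5) divides φ(31) = 31 − 1 = 30 = 2 · 3 · 5.
Divisors of 30: 1, 2, 3, 5, 6, 10, 15, 30.
Compute 5^d (mod 31) for the divisors d until we hit 1:
5^1 ≡ 5 (mod 31)
5^2 ≡ 25 (mod 31)
5^3 ≡ 1 (mod 31) ✓
So ord_31(5) = 3.

3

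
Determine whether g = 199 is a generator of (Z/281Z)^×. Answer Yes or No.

Yes

φ(281) = 281 − 1 = 280 = 2^3 · 5 · 7.
199 is a primitive root mod 281 iff 199^(φ(281)/q) ≢ 1 for every prime q | φ(281), i.e. q ∈ {2, 5, 7}.
199^140 ≡ 280 (mod 281)  [q = 2: ≢ 1 ✓]
199^56 ≡ 90 (mod 281)  [q = 5: ≢ 1 ✓]
199^40 ≡ 109 (mod 281)  [q = 7: ≢ 1 ✓]
None equal 1, so ord_281(199) = 280: 199 is a primitive root.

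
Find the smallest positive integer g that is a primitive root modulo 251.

6

φ(251) = 251 − 1 = 250 = 2 · 5^3.
Test candidates g = 2, 3, … against the prime factors q ∈ {2, 5} of φ(251): g is a generator iff g^(250/q) ≢ 1 for every such q.
g = 2: 2^125 ≡ 250; 2^50 ≡ 1 — hits 1, so not a primitive root.
g = 3: 3^125 ≡ 1 — hits 1, so not a primitive root.
g = 4: 4^125 ≡ 1 — hits 1, so not a primitive root.
g = 5: 5^125 ≡ 1 — hits 1, so not a primitive root.
g = 6: 6^125 ≡ 250; 6^50 ≡ 219 — none is 1, so 6 is a primitive root.
The smallest primitive root modulo 251 is 6.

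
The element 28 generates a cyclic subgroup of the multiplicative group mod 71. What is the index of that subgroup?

1

ord(28) | φ(71) = 71 − 1 = 70 = 2 · 5 · 7.
Divisors of 70: 1, 2, 5, 7, 10, 14, 35, 70.
Compute 28^d (mod 71) for the divisors d until we hit 1:
28^1 ≡ 28 (mod 71)
28^2 ≡ 3 (mod 71)
28^5 ≡ 39 (mod 71)
28^7 ≡ 46 (mod 71)
28^10 ≡ 30 (mod 71)
28^14 ≡ 57 (mod 71)
28^35 ≡ 70 (mod 71)
28^70 ≡ 1 (mod 71) ✓
The order of 28 is 70, so the subgroup it generates has 70 elements.
Index = |(Z/71Z)^×| / |⟨28⟩| = 70 / 70 = 1.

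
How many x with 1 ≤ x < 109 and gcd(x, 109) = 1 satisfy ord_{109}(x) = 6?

2

φ(109) = 109 − 1 = 108 = 2^2 · 3^3.
Since (Z/109Z)^× is cyclic of order 108, the number of elements of order d is φ(d) when d | 108 and 0 otherwise.
6 = 2 · 3 divides 108, and φ(6) = 2.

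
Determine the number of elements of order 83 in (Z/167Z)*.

82

φ(167) = 167 − 1 = 166 = 2 · 83.
In a cyclic group of order 166, there are φ(d) elements of order d for each divisor d of 166, and zero for non-divisors.
83 | 166, and φ(83) = 83 − 1 = 82.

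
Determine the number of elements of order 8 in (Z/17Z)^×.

4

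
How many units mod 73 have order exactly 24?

8

φ(73) = 73 − 1 = 72 = 2^3 · 3^2.
(Z/73Z)^× is cyclic (|G| = 72); a cyclic group of order m has exactly φ(d) elements of each order d | m, and none otherwise.
24 = 2^3 · 3 divides 72, and φ(24) = 8.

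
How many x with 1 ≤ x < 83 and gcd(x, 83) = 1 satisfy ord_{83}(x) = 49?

φ(83) = 83 − 1 = 82 = 2 · 41.
In a cyclic group of order 82, there are φ(d) elements of order d for each divisor d of 82, and zero for non-divisors.
49 does not divide 82, so no element of (Z/83Z)^× has order 49.

0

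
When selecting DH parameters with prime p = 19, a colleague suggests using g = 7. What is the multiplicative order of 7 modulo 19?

3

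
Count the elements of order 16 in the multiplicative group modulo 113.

φ(113) = 113 − 1 = 112 = 2^4 · 7.
Since (Z/113Z)^× is cyclic of order 112, the number of elements of order d is φ(d) when d | 112 and 0 otherwise.
16 = 2^4 divides 112, and φ(16) = 8.

8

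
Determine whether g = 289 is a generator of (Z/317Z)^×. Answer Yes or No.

No

φ(317) = 317 − 1 = 316 = 2^2 · 79.
289 is a primitive root mod 317 iff 289^(φ(317)/q) ≢ 1 for every prime q | φ(317), i.e. q ∈ {2, 79}.
289^158 ≡ 1 (mod 317)  [q = 2: ≡ 1 ✗]
289^4 ≡ 310 (mod 317)  [q = 79: ≢ 1 ✓]
289^158 ≡ 1 shows ord(289) | 158, strictly less than φ(317); not a primitive root.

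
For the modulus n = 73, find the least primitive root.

5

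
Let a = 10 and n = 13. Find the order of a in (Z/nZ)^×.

6

By Lagrange's theorem, ord_13(10) divides φ(13) = 13 − 1 = 12 = 2^2 · 3.
Divisors of 12: 1, 2, 3, 4, 6, 12.
Check 10^d mod 13 for each divisor in increasing order:
10^1 ≡ 10 (mod 13)
10^2 ≡ 9 (mod 13)
10^3 ≡ 12 (mod 13)
10^4 ≡ 3 (mod 13)
10^6 ≡ 1 (mod 13) ✓
Therefore the multiplicative order of 10 modulo 13 is 6.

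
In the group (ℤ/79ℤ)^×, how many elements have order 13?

φ(79) = 79 − 1 = 78 = 2 · 3 · 13.
(Z/79Z)^× is cyclic (|G| = 78); a cyclic group of order m has exactly φ(d) elements of each order d | m, and none otherwise.
13 | 78, and φ(13) = 13 − 1 = 12.

12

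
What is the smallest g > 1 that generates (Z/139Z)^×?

2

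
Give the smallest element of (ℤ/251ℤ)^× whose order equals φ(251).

φ(251) = 251 − 1 = 250 = 2 · 5^3.
g is a primitive root iff g^(250/q) ≢ 1 (mod 251) for each prime q ∈ {2, 5}.
g = 2: 2^125 ≡ 250; 2^50 ≡ 1 — hits 1, so not a primitive root.
g = 3: 3^125 ≡ 1 — hits 1, so not a primitive root.
g = 4: 4^125 ≡ 1 — hits 1, so not a primitive root.
g = 5: 5^125 ≡ 1 — hits 1, so not a primitive root.
g = 6: 6^125 ≡ 250; 6^50 ≡ 219 — none is 1, so 6 is a primitive root.
The smallest primitive root modulo 251 is 6.

6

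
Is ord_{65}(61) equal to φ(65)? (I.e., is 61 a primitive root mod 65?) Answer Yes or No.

No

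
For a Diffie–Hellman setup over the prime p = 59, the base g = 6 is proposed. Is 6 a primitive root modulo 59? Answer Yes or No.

φ(59) = 59 − 1 = 58 = 2 · 29.
An element g generates (Z/59Z)^× iff g^(58/q) ≢ 1 (mod 59) for each prime q ∈ {2, 29}.
6^29 ≡ 58 (mod 59)  [q = 2: ≢ 1 ✓]
6^2 ≡ 36 (mod 59)  [q = 29: ≢ 1 ✓]
All checks pass, so 6 has order 58 and is a primitive root modulo 59.

Yes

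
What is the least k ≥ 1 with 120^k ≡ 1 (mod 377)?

42

By Lagrange's theorem, ord_377(120) divides φ(377) = φ(13·29) = (13−1)·(29−1) = 12·28 = 336 = 2^4 · 3 · 7.
Divisors of 336: 1, 2, 3, 4, 6, 7, 8, 12, 14, 16, 21, 24, 28, 42, 48, 56, 84, 112, 168, 336.
Evaluate successive powers at the divisors of 336:
120^1 ≡ 120 (mod 377)
120^2 ≡ 74 (mod 377)
120^3 ≡ 209 (mod 377)
120^4 ≡ 198 (mod 377)
120^6 ≡ 326 (mod 377)
120^7 ≡ 289 (mod 377)
120^8 ≡ 373 (mod 377)
120^12 ≡ 339 (mod 377)
120^14 ≡ 204 (mod 377)
120^16 ≡ 16 (mod 377)
120^21 ≡ 144 (mod 377)
120^24 ≡ 313 (mod 377)
120^28 ≡ 146 (mod 377)
120^42 ≡ 1 (mod 377) ✓
So ord_377(120) = 42.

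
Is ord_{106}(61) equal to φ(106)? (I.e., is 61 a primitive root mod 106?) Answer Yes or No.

Yes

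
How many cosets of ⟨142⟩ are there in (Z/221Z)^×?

12

ord(142) | φ(221) = φ(13·17) = (13−1)·(17−1) = 12·16 = 192 = 2^6 · 3.
Divisors of 192: 1, 2, 3, 4, 6, 8, 12, 16, 24, 32, 48, 64, 96, 192.
Test each divisor d:
142^1 ≡ 142
142^2 ≡ 53
142^3 ≡ 12
142^4 ≡ 157
142^6 ≡ 144
142^8 ≡ 118
142^12 ≡ 183
142^16 ≡ 1
Thus |⟨142⟩| = ord(142) = 16.
[(Z/221Z)^× : ⟨142⟩] = 192/16 = 12.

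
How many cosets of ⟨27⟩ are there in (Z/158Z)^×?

3

By Lagrange's theorem, ord_158(27) divides φ(158) = φ(2)·φ(79) = 1·78 = 78 = 2 · 3 · 13.
Divisors of 78: 1, 2, 3, 6, 13, 26, 39, 78.
Test each divisor d:
27^1 ≡ 27 (mod 158)
27^2 ≡ 97 (mod 158)
27^3 ≡ 91 (mod 158)
27^6 ≡ 65 (mod 158)
27^13 ≡ 157 (mod 158)
27^26 ≡ 1 (mod 158) ✓
Thus |⟨27⟩| = ord(27) = 26.
Index = |(Z/158Z)^×| / |⟨27⟩| = 78 / 26 = 3.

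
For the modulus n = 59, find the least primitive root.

2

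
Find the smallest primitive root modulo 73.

φ(73) = 73 − 1 = 72 = 2^3 · 3^2.
Test candidates g = 2, 3, … against the prime factors q ∈ {2, 3} of φ(73): g is a generator iff g^(72/q) ≢ 1 for every such q.
g = 2: 2^36 ≡ 1 — hits 1, so not a primitive root.
g = 3: 3^36 ≡ 1 — hits 1, so not a primitive root.
g = 4: 4^36 ≡ 1 — hits 1, so not a primitive root.
g = 5: 5^36 ≡ 72; 5^24 ≡ 8 — none is 1, so 5 is a primitive root.
The smallest primitive root modulo 73 is 5.

5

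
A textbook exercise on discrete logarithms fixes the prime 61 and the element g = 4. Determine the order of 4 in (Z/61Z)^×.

30

The order of 4 must divide φ(61) = 61 − 1 = 60 = 2^2 · 3 · 5.
Divisors of 60: 1, 2, 3, 4, 5, 6, 10, 12, 15, 20, 30, 60.
Check 4^d mod 61 for each divisor in increasing order:
4^1 ≡ 4 (mod 61)
4^2 ≡ 16 (mod 61)
4^3 ≡ 3 (mod 61)
4^4 ≡ 12 (mod 61)
4^5 ≡ 48 (mod 61)
4^6 ≡ 9 (mod 61)
4^10 ≡ 47 (mod 61)
4^12 ≡ 20 (mod 61)
4^15 ≡ 60 (mod 61)
4^20 ≡ 13 (mod 61)
4^30 ≡ 1 (mod 61) ✓
Therefore the multiplicative order of 4 modulo 61 is 30.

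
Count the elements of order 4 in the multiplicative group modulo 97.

2

φ(97) = 97 − 1 = 96 = 2^5 · 3.
(Z/97Z)^× is cyclic (|G| = 96); a cyclic group of order m has exactly φ(d) elements of each order d | m, and none otherwise.
4 = 2^2 divides 96, and φ(4) = 2.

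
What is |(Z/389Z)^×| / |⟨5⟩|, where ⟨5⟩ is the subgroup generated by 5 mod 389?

4

ord(5) | φ(389) = 389 − 1 = 388 = 2^2 · 97.
Divisors of 388: 1, 2, 4, 97, 194, 388.
Check 5^d mod 389 for each divisor in increasing order:
5^1 ≡ 5
5^2 ≡ 25
5^4 ≡ 236
5^97 ≡ 1
So ord_389(5) = 97, hence |⟨5⟩| = 97.
The index is φ(389) / ord(5) = 388 / 97 = 4.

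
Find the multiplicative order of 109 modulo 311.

By Lagrange's theorem, ord_311(109) divides φ(311) = 311 − 1 = 310 = 2 · 5 · 31.
Divisors of 310: 1, 2, 5, 10, 31, 62, 155, 310.
Test each divisor d:
109^1 ≡ 109
109^2 ≡ 63
109^5 ≡ 20
109^10 ≡ 89
109^31 ≡ 52
109^62 ≡ 216
109^155 ≡ 1
Therefore the multiplicative order of 109 modulo 311 is 155.

155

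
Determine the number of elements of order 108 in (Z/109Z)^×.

36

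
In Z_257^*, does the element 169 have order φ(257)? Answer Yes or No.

φ(257) = 257 − 1 = 256 = 2^8.
169 is a primitive root mod 257 iff 169^(φ(257)/q) ≢ 1 for every prime q | φ(257), i.e. q ∈ {2}.
169^128 ≡ 1 (mod 257)  [q = 2: ≡ 1 ✗]
169^128 ≡ 1 shows ord(169) | 128, strictly less than φ(257); not a primitive root.

No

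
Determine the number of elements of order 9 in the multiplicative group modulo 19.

6

φ(19) = 19 − 1 = 18 = 2 · 3^2.
Since (Z/19Z)^× is cyclic of order 18, the number of elements of order d is φ(d) when d | 18 and 0 otherwise.
9 = 3^2 divides 18, and φ(9) = 6.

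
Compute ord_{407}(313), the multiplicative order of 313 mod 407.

By Lagrange's theorem, ord_407(313) divides φ(407) = φ(11·37) = (11−1)·(37−1) = 10·36 = 360 = 2^3 · 3^2 · 5.
Divisors of 360: 1, 2, 3, 4, 5, 6, 8, 9, 10, 12, 15, 18, 20, 24, 30, 36, 40, 45, 60, 72, 90, 120, 180, 360.
Compute 313^d (mod 407) for the divisors d until we hit 1:
313^1 ≡ 313 (mod 407)
313^2 ≡ 289 (mod 407)
313^3 ≡ 103 (mod 407)
313^4 ≡ 86 (mod 407)
313^5 ≡ 56 (mod 407)
313^6 ≡ 27 (mod 407)
313^8 ≡ 70 (mod 407)
313^9 ≡ 339 (mod 407)
313^10 ≡ 287 (mod 407)
313^12 ≡ 322 (mod 407)
313^15 ≡ 199 (mod 407)
313^18 ≡ 147 (mod 407)
313^20 ≡ 155 (mod 407)
313^24 ≡ 306 (mod 407)
313^30 ≡ 122 (mod 407)
313^36 ≡ 38 (mod 407)
313^40 ≡ 12 (mod 407)
313^45 ≡ 265 (mod 407)
313^60 ≡ 232 (mod 407)
313^72 ≡ 223 (mod 407)
313^90 ≡ 221 (mod 407)
313^120 ≡ 100 (mod 407)
313^180 ≡ 1 (mod 407) ✓
The smallest such exponent is 180, so the order of 313 is 180.

180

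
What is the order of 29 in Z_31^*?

ord(29) | φ(31) = 31 − 1 = 30 = 2 · 3 · 5.
Divisors of 30: 1, 2, 3, 5, 6, 10, 15, 30.
Evaluate successive powers at the divisors of 30:
29^1 ≡ 29 (mod 31)
29^2 ≡ 4 (mod 31)
29^3 ≡ 23 (mod 31)
29^5 ≡ 30 (mod 31)
29^6 ≡ 2 (mod 31)
29^10 ≡ 1 (mod 31) ✓
The smallest such exponent is 10, so the order of 29 is 10.

10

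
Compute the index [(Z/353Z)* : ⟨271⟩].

2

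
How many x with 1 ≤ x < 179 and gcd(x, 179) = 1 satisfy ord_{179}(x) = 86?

0

φ(179) = 179 − 1 = 178 = 2 · 89.
(Z/179Z)^× is cyclic (|G| = 178); a cyclic group of order m has exactly φ(d) elements of each order d | m, and none otherwise.
Here 178 is not a multiple of 86, so there are no elements of order 86.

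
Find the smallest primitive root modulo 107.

φ(107) = 107 − 1 = 106 = 2 · 53.
g is a primitive root iff g^(106/q) ≢ 1 (mod 107) for each prime q ∈ {2, 53}.
g = 2: 2^53 ≡ 106; 2^2 ≡ 4 — none is 1, so 2 is a primitive root.
Hence the least primitive root of 107 is 2.

2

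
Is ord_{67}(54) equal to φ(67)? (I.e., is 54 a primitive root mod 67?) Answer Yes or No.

No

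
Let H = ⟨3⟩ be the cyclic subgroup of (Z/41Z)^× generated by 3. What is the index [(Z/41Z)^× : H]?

By Lagrange's theorem, ord_41(3) divides φ(41) = 41 − 1 = 40 = 2^3 · 5.
Divisors of 40: 1, 2, 4, 5, 8, 10, 20, 40.
Evaluate successive powers at the divisors of 40:
3^1 ≡ 3 (mod 41)
3^2 ≡ 9 (mod 41)
3^4 ≡ 40 (mod 41)
3^5 ≡ 38 (mod 41)
3^8 ≡ 1 (mod 41) ✓
So ord_41(3) = 8, hence |⟨3⟩| = 8.
Index = |(Z/41Z)^×| / |⟨3⟩| = 40 / 8 = 5.

5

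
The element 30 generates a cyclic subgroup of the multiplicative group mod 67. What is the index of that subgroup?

11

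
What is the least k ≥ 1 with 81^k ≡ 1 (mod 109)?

27

By Lagrange's theorem, ord_109(81) divides φ(109) = 109 − 1 = 108 = 2^2 · 3^3.
Divisors of 108: 1, 2, 3, 4, 6, 9, 12, 18, 27, 36, 54, 108.
Test each divisor d:
81^1 ≡ 81 (mod 109)
81^2 ≡ 21 (mod 109)
81^3 ≡ 66 (mod 109)
81^4 ≡ 5 (mod 109)
81^6 ≡ 105 (mod 109)
81^9 ≡ 63 (mod 109)
81^12 ≡ 16 (mod 109)
81^18 ≡ 45 (mod 109)
81^27 ≡ 1 (mod 109) ✓
Therefore the multiplicative order of 81 modulo 109 is 27.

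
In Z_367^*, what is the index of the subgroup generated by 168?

The order of 168 must divide φ(367) = 367 − 1 = 366 = 2 · 3 · 61.
Divisors of 366: 1, 2, 3, 6, 61, 122, 183, 366.
Check 168^d mod 367 for each divisor in increasing order:
168^1 ≡ 168 (mod 367)
168^2 ≡ 332 (mod 367)
168^3 ≡ 359 (mod 367)
168^6 ≡ 64 (mod 367)
168^61 ≡ 366 (mod 367)
168^122 ≡ 1 (mod 367) ✓
The order of 168 is 122, so the subgroup it generates has 122 elements.
Index = |(Z/367Z)^×| / |⟨168⟩| = 366 / 122 = 3.

3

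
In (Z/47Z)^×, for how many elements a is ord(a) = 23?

22

φ(47) = 47 − 1 = 46 = 2 · 23.
(Z/47Z)^× is cyclic (|G| = 46); a cyclic group of order m has exactly φ(d) elements of each order d | m, and none otherwise.
23 | 46, and φ(23) = 23 − 1 = 22.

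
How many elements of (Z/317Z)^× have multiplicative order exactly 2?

φ(317) = 317 − 1 = 316 = 2^2 · 79.
(Z/317Z)^× is cyclic (|G| = 316); a cyclic group of order m has exactly φ(d) elements of each order d | m, and none otherwise.
2 | 316, and φ(2) = 2 − 1 = 1.

1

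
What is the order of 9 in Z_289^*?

136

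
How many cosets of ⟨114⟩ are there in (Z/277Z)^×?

The order of 114 must divide φ(277) = 277 − 1 = 276 = 2^2 · 3 · 23.
Divisors of 276: 1, 2, 3, 4, 6, 12, 23, 46, 69, 92, 138, 276.
Compute 114^d (mod 277) for the divisors d until we hit 1:
114^1 ≡ 114
114^2 ≡ 254
114^3 ≡ 148
114^4 ≡ 252
114^6 ≡ 21
114^12 ≡ 164
114^23 ≡ 95
114^46 ≡ 161
114^69 ≡ 60
114^92 ≡ 160
114^138 ≡ 276
114^276 ≡ 1
The order of 114 is 276, so the subgroup it generates has 276 elements.
The index is φ(277) / ord(114) = 276 / 276 = 1.

1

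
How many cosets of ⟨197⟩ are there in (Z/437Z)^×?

12

ord(197) | φ(437) = φ(19·23) = (19−1)·(23−1) = 18·22 = 396 = 2^2 · 3^2 · 11.
Divisors of 396: 1, 2, 3, 4, 6, 9, 11, 12, 18, 22, 33, 36, 44, 66, 99, 132, 198, 396.
Evaluate successive powers at the divisors of 396:
197^1 ≡ 197 (mod 437)
197^2 ≡ 353 (mod 437)
197^3 ≡ 58 (mod 437)
197^4 ≡ 64 (mod 437)
197^6 ≡ 305 (mod 437)
197^9 ≡ 210 (mod 437)
197^11 ≡ 277 (mod 437)
197^12 ≡ 381 (mod 437)
197^18 ≡ 400 (mod 437)
197^22 ≡ 254 (mod 437)
197^33 ≡ 1 (mod 437) ✓
The order of 197 is 33, so the subgroup it generates has 33 elements.
[(Z/437Z)^× : ⟨197⟩] = 396/33 = 12.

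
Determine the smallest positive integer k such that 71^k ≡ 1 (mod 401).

400

The order of 71 must divide φ(401) = 401 − 1 = 400 = 2^4 · 5^2.
Divisors of 400: 1, 2, 4, 5, 8, 10, 16, 20, 25, 40, 50, 80, 100, 200, 400.
Check 71^d mod 401 for each divisor in increasing order:
71^1 ≡ 71 (mod 401)
71^2 ≡ 229 (mod 401)
71^4 ≡ 311 (mod 401)
71^5 ≡ 26 (mod 401)
71^8 ≡ 80 (mod 401)
71^10 ≡ 275 (mod 401)
71^16 ≡ 385 (mod 401)
71^20 ≡ 237 (mod 401)
71^25 ≡ 147 (mod 401)
71^40 ≡ 29 (mod 401)
71^50 ≡ 356 (mod 401)
71^80 ≡ 39 (mod 401)
71^100 ≡ 20 (mod 401)
71^200 ≡ 400 (mod 401)
71^400 ≡ 1 (mod 401) ✓
Hence ord(71) = 400.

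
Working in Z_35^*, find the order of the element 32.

By Lagrange's theorem, ord_35(32) divides φ(35) = φ(5·7) = (5−1)·(7−1) = 4·6 = 24 = 2^3 · 3.
Divisors of 24: 1, 2, 3, 4, 6, 8, 12, 24.
Compute 32^d (mod 35) for the divisors d until we hit 1:
32^1 ≡ 32 (mod 35)
32^2 ≡ 9 (mod 35)
32^3 ≡ 8 (mod 35)
32^4 ≡ 11 (mod 35)
32^6 ≡ 29 (mod 35)
32^8 ≡ 16 (mod 35)
32^12 ≡ 1 (mod 35) ✓
Hence ord(32) = 12.

12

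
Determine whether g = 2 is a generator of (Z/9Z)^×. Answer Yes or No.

φ(9) = φ(3^2) = 3·(3−1) = 6 = 2 · 3.
2 is a primitive root mod 9 iff 2^(φ(9)/q) ≢ 1 for every prime q | φ(9), i.e. q ∈ {2, 3}.
2^3 ≡ 8 (mod 9)  [q = 2: ≢ 1 ✓]
2^2 ≡ 4 (mod 9)  [q = 3: ≢ 1 ✓]
None equal 1, so ord_9(2) = 6: 2 is a primitive root.

Yes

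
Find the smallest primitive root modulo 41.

φ(41) = 41 − 1 = 40 = 2^3 · 5.
Test candidates g = 2, 3, … against the prime factors q ∈ {2, 5} of φ(41): g is a generator iff g^(40/q) ≢ 1 for every such q.
g = 2: 2^20 ≡ 1 — hits 1, so not a primitive root.
g = 3: 3^20 ≡ 40; 3^8 ≡ 1 — hits 1, so not a primitive root.
g = 4: 4^20 ≡ 1 — hits 1, so not a primitive root.
g = 5: 5^20 ≡ 1 — hits 1, so not a primitive root.
g = 6: 6^20 ≡ 40; 6^8 ≡ 10 — none is 1, so 6 is a primitive root.
So 6 is the smallest generator of (Z/41Z)^×.

6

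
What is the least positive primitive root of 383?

φ(383) = 383 − 1 = 382 = 2 · 191.
Test candidates g = 2, 3, … against the prime factors q ∈ {2, 191} of φ(383): g is a generator iff g^(382/q) ≢ 1 for every such q.
g = 2: 2^191 ≡ 1 — hits 1, so not a primitive root.
g = 3: 3^191 ≡ 1 — hits 1, so not a primitive root.
g = 4: 4^191 ≡ 1 — hits 1, so not a primitive root.
g = 5: 5^191 ≡ 382; 5^2 ≡ 25 — none is 1, so 5 is a primitive root.
So 5 is the smallest generator of (Z/383Z)^×.

5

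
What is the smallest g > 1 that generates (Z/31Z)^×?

φ(31) = 31 − 1 = 30 = 2 · 3 · 5.
Test candidates g = 2, 3, … against the prime factors q ∈ {2, 3, 5} of φ(31): g is a generator iff g^(30/q) ≢ 1 for every such q.
g = 2: 2^15 ≡ 1 — hits 1, so not a primitive root.
g = 3: 3^15 ≡ 30; 3^10 ≡ 25; 3^6 ≡ 16 — none is 1, so 3 is a primitive root.
Hence the least primitive root of 31 is 3.

3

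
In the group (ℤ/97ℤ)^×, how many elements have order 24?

8

φ(97) = 97 − 1 = 96 = 2^5 · 3.
(Z/97Z)^× is cyclic (|G| = 96); a cyclic group of order m has exactly φ(d) elements of each order d | m, and none otherwise.
24 = 2^3 · 3 divides 96, and φ(24) = 8.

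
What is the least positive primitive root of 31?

3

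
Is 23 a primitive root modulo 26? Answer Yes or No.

No

φ(26) = φ(2)·φ(13) = 1·12 = 12 = 2^2 · 3.
23 is a primitive root mod 26 iff 23^(φ(26)/q) ≢ 1 for every prime q | φ(26), i.e. q ∈ {2, 3}.
23^6 ≡ 1 (mod 26)  [q = 2: ≡ 1 ✗]
23^4 ≡ 3 (mod 26)  [q = 3: ≢ 1 ✓]
The check at q = 2 fails, so 23 generates a proper subgroup.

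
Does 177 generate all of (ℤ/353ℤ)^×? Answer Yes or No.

No

φ(353) = 353 − 1 = 352 = 2^5 · 11.
177 is a primitive root mod 353 iff 177^(φ(353)/q) ≢ 1 for every prime q | φ(353), i.e. q ∈ {2, 11}.
177^176 ≡ 1 (mod 353)  [q = 2: ≡ 1 ✗]
177^32 ≡ 140 (mod 353)  [q = 11: ≢ 1 ✓]
Since 177^176 ≡ 1, the order of 177 divides 176 < 352, so 177 is not a primitive root.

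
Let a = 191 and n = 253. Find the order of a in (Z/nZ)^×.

110

Since 191 ∈ (Z/253Z)^×, its order divides φ(253) = φ(11·23) = (11−1)·(23−1) = 10·22 = 220 = 2^2 · 5 · 11.
Divisors of 220: 1, 2, 4, 5, 10, 11, 20, 22, 44, 55, 110, 220.
Compute 191^d (mod 253) for the divisors d until we hit 1:
191^1 ≡ 191 (mod 253)
191^2 ≡ 49 (mod 253)
191^4 ≡ 124 (mod 253)
191^5 ≡ 155 (mod 253)
191^10 ≡ 243 (mod 253)
191^11 ≡ 114 (mod 253)
191^20 ≡ 100 (mod 253)
191^22 ≡ 93 (mod 253)
191^44 ≡ 47 (mod 253)
191^55 ≡ 45 (mod 253)
191^110 ≡ 1 (mod 253) ✓
The smallest such exponent is 110, so the order of 191 is 110.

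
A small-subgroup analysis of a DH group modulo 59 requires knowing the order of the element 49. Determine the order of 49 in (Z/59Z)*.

29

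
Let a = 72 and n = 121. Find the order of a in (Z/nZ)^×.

110

ord(72) | φ(121) = φ(11^2) = 11·(11−1) = 110 = 2 · 5 · 11.
Divisors of 110: 1, 2, 5, 10, 11, 22, 55, 110.
Compute 72^d (mod 121) for the divisors d until we hit 1:
72^1 ≡ 72 (mod 121)
72^2 ≡ 102 (mod 121)
72^5 ≡ 98 (mod 121)
72^10 ≡ 45 (mod 121)
72^11 ≡ 94 (mod 121)
72^22 ≡ 3 (mod 121)
72^55 ≡ 120 (mod 121)
72^110 ≡ 1 (mod 121) ✓
Hence ord(72) = 110.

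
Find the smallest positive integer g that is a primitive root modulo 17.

3

φ(17) = 17 − 1 = 16 = 2^4.
Test candidates g = 2, 3, … against the prime factors q ∈ {2} of φ(17): g is a generator iff g^(16/q) ≢ 1 for every such q.
g = 2: 2^8 ≡ 1 — hits 1, so not a primitive root.
g = 3: 3^8 ≡ 16 — none is 1, so 3 is a primitive root.
Hence the least primitive root of 17 is 3.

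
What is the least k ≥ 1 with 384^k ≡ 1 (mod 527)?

ord(384) | φ(527) = φ(17·31) = (17−1)·(31−1) = 16·30 = 480 = 2^5 · 3 · 5.
Divisors of 480: 1, 2, 3, 4, 5, 6, 8, 10, 12, 15, 16, 20, 24, 30, 32, 40, 48, 60, 80, 96, 120, 160, 240, 480.
Evaluate successive powers at the divisors of 480:
384^1 ≡ 384 (mod 527)
384^2 ≡ 423 (mod 527)
384^3 ≡ 116 (mod 527)
384^4 ≡ 276 (mod 527)
384^5 ≡ 57 (mod 527)
384^6 ≡ 281 (mod 527)
384^8 ≡ 288 (mod 527)
384^10 ≡ 87 (mod 527)
384^12 ≡ 438 (mod 527)
384^15 ≡ 216 (mod 527)
384^16 ≡ 205 (mod 527)
384^20 ≡ 191 (mod 527)
384^24 ≡ 16 (mod 527)
384^30 ≡ 280 (mod 527)
384^32 ≡ 392 (mod 527)
384^40 ≡ 118 (mod 527)
384^48 ≡ 256 (mod 527)
384^60 ≡ 404 (mod 527)
384^80 ≡ 222 (mod 527)
384^96 ≡ 188 (mod 527)
384^120 ≡ 373 (mod 527)
384^160 ≡ 273 (mod 527)
384^240 ≡ 1 (mod 527) ✓
So ord_527(384) = 240.

240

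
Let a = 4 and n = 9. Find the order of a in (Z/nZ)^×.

The order of 4 must divide φ(9) = φ(3^2) = 3·(3−1) = 6 = 2 · 3.
Divisors of 6: 1, 2, 3, 6.
Compute 4^d (mod 9) for the divisors d until we hit 1:
4^1 ≡ 4 (mod 9)
4^2 ≡ 7 (mod 9)
4^3 ≡ 1 (mod 9) ✓
The smallest such exponent is 3, so the order of 4 is 3.

3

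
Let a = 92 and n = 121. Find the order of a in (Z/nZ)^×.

ord(92) | φ(121) = φ(11^2) = 11·(11−1) = 110 = 2 · 5 · 11.
Divisors of 110: 1, 2, 5, 10, 11, 22, 55, 110.
Evaluate successive powers at the divisors of 110:
92^1 ≡ 92 (mod 121)
92^2 ≡ 115 (mod 121)
92^5 ≡ 45 (mod 121)
92^10 ≡ 89 (mod 121)
92^11 ≡ 81 (mod 121)
92^22 ≡ 27 (mod 121)
92^55 ≡ 1 (mod 121) ✓
Hence ord(92) = 55.

55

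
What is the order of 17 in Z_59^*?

29

By Lagrange's theorem, ord_59(17) divides φ(59) = 59 − 1 = 58 = 2 · 29.
Divisors of 58: 1, 2, 29, 58.
Evaluate successive powers at the divisors of 58:
17^1 ≡ 17 (mod 59)
17^2 ≡ 53 (mod 59)
17^29 ≡ 1 (mod 59) ✓
So ord_59(17) = 29.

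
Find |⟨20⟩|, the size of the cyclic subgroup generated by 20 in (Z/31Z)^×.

15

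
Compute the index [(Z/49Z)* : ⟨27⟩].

3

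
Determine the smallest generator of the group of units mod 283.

φ(283) = 283 − 1 = 282 = 2 · 3 · 47.
g is a primitive root iff g^(282/q) ≢ 1 (mod 283) for each prime q ∈ {2, 3, 47}.
g = 2: 2^141 ≡ 282; 2^94 ≡ 1 — hits 1, so not a primitive root.
g = 3: 3^141 ≡ 282; 3^94 ≡ 238; 3^6 ≡ 163 — none is 1, so 3 is a primitive root.
The smallest primitive root modulo 283 is 3.

3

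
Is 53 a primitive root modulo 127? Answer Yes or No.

φ(127) = 127 − 1 = 126 = 2 · 3^2 · 7.
53 is a primitive root mod 127 iff 53^(φ(127)/q) ≢ 1 for every prime q | φ(127), i.e. q ∈ {2, 3, 7}.
53^63 ≡ 126 (mod 127)  [q = 2: ≢ 1 ✓]
53^42 ≡ 19 (mod 127)  [q = 3: ≢ 1 ✓]
53^18 ≡ 16 (mod 127)  [q = 7: ≢ 1 ✓]
Every test exponent gives a nontrivial residue, hence 53 generates the full group.

Yes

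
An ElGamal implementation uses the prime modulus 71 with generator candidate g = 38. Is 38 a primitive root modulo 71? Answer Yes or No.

No

φ(71) = 71 − 1 = 70 = 2 · 5 · 7.
It suffices to check that the order of 38 is not a proper divisor of 70: compute 38^(70/q) for q ∈ {2, 5, 7}.
38^35 ≡ 1 (mod 71)  [q = 2: ≡ 1 ✗]
38^14 ≡ 5 (mod 71)  [q = 5: ≢ 1 ✓]
38^10 ≡ 45 (mod 71)  [q = 7: ≢ 1 ✓]
Since 38^35 ≡ 1, the order of 38 divides 35 < 70, so 38 is not a primitive root.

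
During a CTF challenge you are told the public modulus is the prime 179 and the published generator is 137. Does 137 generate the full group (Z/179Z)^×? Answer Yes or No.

φ(179) = 179 − 1 = 178 = 2 · 89.
137 is a primitive root mod 179 iff 137^(φ(179)/q) ≢ 1 for every prime q | φ(179), i.e. q ∈ {2, 89}.
137^89 ≡ 178 (mod 179)  [q = 2: ≢ 1 ✓]
137^2 ≡ 153 (mod 179)  [q = 89: ≢ 1 ✓]
None equal 1, so ord_179(137) = 178: 137 is a primitive root.

Yes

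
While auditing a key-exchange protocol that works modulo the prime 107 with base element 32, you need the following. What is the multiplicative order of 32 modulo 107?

106

Since 32 ∈ (Z/107Z)^×, its order divides φ(107) = 107 − 1 = 106 = 2 · 53.
Divisors of 106: 1, 2, 53, 106.
Evaluate successive powers at the divisors of 106:
32^1 ≡ 32
32^2 ≡ 61
32^53 ≡ 106
32^106 ≡ 1
Therefore the multiplicative order of 32 modulo 107 is 106.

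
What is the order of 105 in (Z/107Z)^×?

53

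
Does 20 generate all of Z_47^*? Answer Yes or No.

Yes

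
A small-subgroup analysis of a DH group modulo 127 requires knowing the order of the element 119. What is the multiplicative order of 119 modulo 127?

14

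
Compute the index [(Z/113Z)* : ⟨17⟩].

1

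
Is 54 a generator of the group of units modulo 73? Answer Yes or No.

No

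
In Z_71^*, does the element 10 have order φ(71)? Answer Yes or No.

φ(71) = 71 − 1 = 70 = 2 · 5 · 7.
Test 10^(70/q) mod 71 for each prime factor q of 70:
10^35 ≡ 1 (mod 71)  [q = 2: ≡ 1 ✗]
10^14 ≡ 25 (mod 71)  [q = 5: ≢ 1 ✓]
10^10 ≡ 30 (mod 71)  [q = 7: ≢ 1 ✓]
10^35 ≡ 1 shows ord(10) | 35, strictly less than φ(71); not a primitive root.

No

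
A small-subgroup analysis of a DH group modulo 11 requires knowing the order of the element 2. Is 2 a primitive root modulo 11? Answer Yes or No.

Yes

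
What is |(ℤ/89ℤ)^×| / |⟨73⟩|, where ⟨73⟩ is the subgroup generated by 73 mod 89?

4

By Lagrange's theorem, ord_89(73) divides φ(89) = 89 − 1 = 88 = 2^3 · 11.
Divisors of 88: 1, 2, 4, 8, 11, 22, 44, 88.
Compute 73^d (mod 89) for the divisors d until we hit 1:
73^1 ≡ 73
73^2 ≡ 78
73^4 ≡ 32
73^8 ≡ 45
73^11 ≡ 88
73^22 ≡ 1
So ord_89(73) = 22, hence |⟨73⟩| = 22.
[(Z/89Z)^× : ⟨73⟩] = 88/22 = 4.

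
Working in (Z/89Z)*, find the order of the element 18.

By Lagrange's theorem, ord_89(18) divides φ(89) = 89 − 1 = 88 = 2^3 · 11.
Divisors of 88: 1, 2, 4, 8, 11, 22, 44, 88.
Test each divisor d:
18^1 ≡ 18
18^2 ≡ 57
18^4 ≡ 45
18^8 ≡ 67
18^11 ≡ 34
18^22 ≡ 88
18^44 ≡ 1
The smallest such exponent is 44, so the order of 18 is 44.

44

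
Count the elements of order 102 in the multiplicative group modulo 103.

φ(103) = 103 − 1 = 102 = 2 · 3 · 17.
(Z/103Z)^× is cyclic (|G| = 102); a cyclic group of order m has exactly φ(d) elements of each order d | m, and none otherwise.
102 = 2 · 3 · 17 divides 102, and φ(102) = 32.

32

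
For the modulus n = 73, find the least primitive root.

5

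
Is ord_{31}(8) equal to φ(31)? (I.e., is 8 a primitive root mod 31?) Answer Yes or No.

No

φ(31) = 31 − 1 = 30 = 2 · 3 · 5.
It suffices to check that the order of 8 is not a proper divisor of 30: compute 8^(30/q) for q ∈ {2, 3, 5}.
8^15 ≡ 1 (mod 31)  [q = 2: ≡ 1 ✗]
8^10 ≡ 1 (mod 31)  [q = 3: ≡ 1 ✗]
8^6 ≡ 8 (mod 31)  [q = 5: ≢ 1 ✓]
The check at q = 2 fails, so 8 generates a proper subgroup.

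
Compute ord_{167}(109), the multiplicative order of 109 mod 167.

Since 109 ∈ (Z/167Z)^×, its order divides φ(167) = 167 − 1 = 166 = 2 · 83.
Divisors of 166: 1, 2, 83, 166.
Check 109^d mod 167 for each divisor in increasing order:
109^1 ≡ 109 (mod 167)
109^2 ≡ 24 (mod 167)
109^83 ≡ 166 (mod 167)
109^166 ≡ 1 (mod 167) ✓
The smallest such exponent is 166, so the order of 109 is 166.

166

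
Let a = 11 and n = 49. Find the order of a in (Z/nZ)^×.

21

By Lagrange's theorem, ord_49(11) divides φ(49) = φ(7^2) = 7·(7−1) = 42 = 2 · 3 · 7.
Divisors of 42: 1, 2, 3, 6, 7, 14, 21, 42.
Compute 11^d (mod 49) for the divisors d until we hit 1:
11^1 ≡ 11
11^2 ≡ 23
11^3 ≡ 8
11^6 ≡ 15
11^7 ≡ 18
11^14 ≡ 30
11^21 ≡ 1
The smallest such exponent is 21, so the order of 11 is 21.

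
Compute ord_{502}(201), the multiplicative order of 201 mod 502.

Since 201 ∈ (Z/502Z)^×, its order divides φ(502) = φ(2)·φ(251) = 1·250 = 250 = 2 · 5^3.
Divisors of 250: 1, 2, 5, 10, 25, 50, 125, 250.
Test each divisor d:
201^1 ≡ 201 (mod 502)
201^2 ≡ 241 (mod 502)
201^5 ≡ 271 (mod 502)
201^10 ≡ 149 (mod 502)
201^25 ≡ 1 (mod 502) ✓
Therefore the multiplicative order of 201 modulo 502 is 25.

25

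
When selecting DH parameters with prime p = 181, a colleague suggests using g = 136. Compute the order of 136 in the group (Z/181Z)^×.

By Lagrange's theorem, ord_181(136) divides φ(181) = 181 − 1 = 180 = 2^2 · 3^2 · 5.
Divisors of 180: 1, 2, 3, 4, 5, 6, 9, 10, 12, 15, 18, 20, 30, 36, 45, 60, 90, 180.
Test each divisor d:
136^1 ≡ 136 (mod 181)
136^2 ≡ 34 (mod 181)
136^3 ≡ 99 (mod 181)
136^4 ≡ 70 (mod 181)
136^5 ≡ 108 (mod 181)
136^6 ≡ 27 (mod 181)
136^9 ≡ 139 (mod 181)
136^10 ≡ 80 (mod 181)
136^12 ≡ 5 (mod 181)
136^15 ≡ 133 (mod 181)
136^18 ≡ 135 (mod 181)
136^20 ≡ 65 (mod 181)
136^30 ≡ 132 (mod 181)
136^36 ≡ 125 (mod 181)
136^45 ≡ 180 (mod 181)
136^60 ≡ 48 (mod 181)
136^90 ≡ 1 (mod 181) ✓
Hence ord(136) = 90.

90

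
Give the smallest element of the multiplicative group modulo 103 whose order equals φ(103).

5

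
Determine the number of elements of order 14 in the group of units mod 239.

φ(239) = 239 − 1 = 238 = 2 · 7 · 17.
(Z/239Z)^× is cyclic (|G| = 238); a cyclic group of order m has exactly φ(d) elements of each order d | m, and none otherwise.
14 = 2 · 7 divides 238, and φ(14) = 6.

6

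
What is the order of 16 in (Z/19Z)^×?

9

Since 16 ∈ (Z/19Z)^×, its order divides φ(19) = 19 − 1 = 18 = 2 · 3^2.
Divisors of 18: 1, 2, 3, 6, 9, 18.
Check 16^d mod 19 for each divisor in increasing order:
16^1 ≡ 16
16^2 ≡ 9
16^3 ≡ 11
16^6 ≡ 7
16^9 ≡ 1
The smallest such exponent is 9, so the order of 16 is 9.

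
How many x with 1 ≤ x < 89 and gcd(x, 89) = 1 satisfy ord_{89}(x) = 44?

20

φ(89) = 89 − 1 = 88 = 2^3 · 11.
In a cyclic group of order 88, there are φ(d) elements of order d for each divisor d of 88, and zero for non-divisors.
44 = 2^2 · 11 divides 88, and φ(44) = 20.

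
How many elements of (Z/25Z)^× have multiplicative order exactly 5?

4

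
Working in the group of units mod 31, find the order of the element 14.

ord(14) | φ(31) = 31 − 1 = 30 = 2 · 3 · 5.
Divisors of 30: 1, 2, 3, 5, 6, 10, 15, 30.
Evaluate successive powers at the divisors of 30:
14^1 ≡ 14
14^2 ≡ 10
14^3 ≡ 16
14^5 ≡ 5
14^6 ≡ 8
14^10 ≡ 25
14^15 ≡ 1
So ord_31(14) = 15.

15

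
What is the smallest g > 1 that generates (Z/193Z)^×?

φ(193) = 193 − 1 = 192 = 2^6 · 3.
g is a primitive root iff g^(192/q) ≢ 1 (mod 193) for each prime q ∈ {2, 3}.
g = 2: 2^96 ≡ 1 — hits 1, so not a primitive root.
g = 3: 3^96 ≡ 1 — hits 1, so not a primitive root.
g = 4: 4^96 ≡ 1 — hits 1, so not a primitive root.
g = 5: 5^96 ≡ 192; 5^64 ≡ 84 — none is 1, so 5 is a primitive root.
So 5 is the smallest generator of (Z/193Z)^×.

5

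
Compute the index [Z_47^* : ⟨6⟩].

The order of 6 must divide φ(47) = 47 − 1 = 46 = 2 · 23.
Divisors of 46: 1, 2, 23, 46.
Check 6^d mod 47 for each divisor in increasing order:
6^1 ≡ 6
6^2 ≡ 36
6^23 ≡ 1
The order of 6 is 23, so the subgroup it generates has 23 elements.
[(Z/47Z)^× : ⟨6⟩] = 46/23 = 2.

2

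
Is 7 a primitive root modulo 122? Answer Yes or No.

Yes

φ(122) = φ(2)·φ(61) = 1·60 = 60 = 2^2 · 3 · 5.
An element g generates (Z/122Z)^× iff g^(60/q) ≢ 1 (mod 122) for each prime q ∈ {2, 3, 5}.
7^30 ≡ 121 (mod 122)  [q = 2: ≢ 1 ✓]
7^20 ≡ 47 (mod 122)  [q = 3: ≢ 1 ✓]
7^12 ≡ 95 (mod 122)  [q = 5: ≢ 1 ✓]
All checks pass, so 7 has order 60 and is a primitive root modulo 122.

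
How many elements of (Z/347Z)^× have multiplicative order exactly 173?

172

φ(347) = 347 − 1 = 346 = 2 · 173.
Since (Z/347Z)^× is cyclic of order 346, the number of elements of order d is φ(d) when d | 346 and 0 otherwise.
173 | 346, and φ(173) = 173 − 1 = 172.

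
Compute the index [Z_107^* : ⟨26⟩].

1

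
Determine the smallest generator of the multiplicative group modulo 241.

7

φ(241) = 241 − 1 = 240 = 2^4 · 3 · 5.
Test candidates g = 2, 3, … against the prime factors q ∈ {2, 3, 5} of φ(241): g is a generator iff g^(240/q) ≢ 1 for every such q.
g = 2: 2^120 ≡ 1 — hits 1, so not a primitive root.
g = 3: 3^120 ≡ 1 — hits 1, so not a primitive root.
g = 4: 4^120 ≡ 1 — hits 1, so not a primitive root.
g = 5: 5^120 ≡ 1 — hits 1, so not a primitive root.
g = 6: 6^120 ≡ 1 — hits 1, so not a primitive root.
g = 7: 7^120 ≡ 240; 7^80 ≡ 15; 7^48 ≡ 91 — none is 1, so 7 is a primitive root.
The smallest primitive root modulo 241 is 7.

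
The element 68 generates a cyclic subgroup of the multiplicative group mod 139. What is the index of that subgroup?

1

Since 68 ∈ (Z/139Z)^×, its order divides φ(139) = 139 − 1 = 138 = 2 · 3 · 23.
Divisors of 138: 1, 2, 3, 6, 23, 46, 69, 138.
Compute 68^d (mod 139) for the divisors d until we hit 1:
68^1 ≡ 68 (mod 139)
68^2 ≡ 37 (mod 139)
68^3 ≡ 14 (mod 139)
68^6 ≡ 57 (mod 139)
68^23 ≡ 97 (mod 139)
68^46 ≡ 96 (mod 139)
68^69 ≡ 138 (mod 139)
68^138 ≡ 1 (mod 139) ✓
Thus |⟨68⟩| = ord(68) = 138.
[(Z/139Z)^× : ⟨68⟩] = 138/138 = 1.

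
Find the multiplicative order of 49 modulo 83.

41

The order of 49 must divide φ(83) = 83 − 1 = 82 = 2 · 41.
Divisors of 82: 1, 2, 41, 82.
Evaluate successive powers at the divisors of 82:
49^1 ≡ 49
49^2 ≡ 77
49^41 ≡ 1
The smallest such exponent is 41, so the order of 49 is 41.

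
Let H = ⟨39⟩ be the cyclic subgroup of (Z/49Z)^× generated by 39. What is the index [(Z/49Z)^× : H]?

ord(39) | φ(49) = φ(7^2) = 7·(7−1) = 42 = 2 · 3 · 7.
Divisors of 42: 1, 2, 3, 6, 7, 14, 21, 42.
Test each divisor d:
39^1 ≡ 39
39^2 ≡ 2
39^3 ≡ 29
39^6 ≡ 8
39^7 ≡ 18
39^14 ≡ 30
39^21 ≡ 1
So ord_49(39) = 21, hence |⟨39⟩| = 21.
[(Z/49Z)^× : ⟨39⟩] = 42/21 = 2.

2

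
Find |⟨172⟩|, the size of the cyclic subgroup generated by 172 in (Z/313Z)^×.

104

By Lagrange's theorem, ord_313(172) divides φ(313) = 313 − 1 = 312 = 2^3 · 3 · 13.
Divisors of 312: 1, 2, 3, 4, 6, 8, 12, 13, 24, 26, 39, 52, 78, 104, 156, 312.
Check 172^d mod 313 for each divisor in increasing order:
172^1 ≡ 172 (mod 313)
172^2 ≡ 162 (mod 313)
172^3 ≡ 7 (mod 313)
172^4 ≡ 265 (mod 313)
172^6 ≡ 49 (mod 313)
172^8 ≡ 113 (mod 313)
172^12 ≡ 210 (mod 313)
172^13 ≡ 125 (mod 313)
172^24 ≡ 280 (mod 313)
172^26 ≡ 288 (mod 313)
172^39 ≡ 5 (mod 313)
172^52 ≡ 312 (mod 313)
172^78 ≡ 25 (mod 313)
172^104 ≡ 1 (mod 313) ✓
Hence ord(172) = 104.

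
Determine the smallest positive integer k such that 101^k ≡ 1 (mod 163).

162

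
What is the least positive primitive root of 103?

φ(103) = 103 − 1 = 102 = 2 · 3 · 17.
Test candidates g = 2, 3, … against the prime factors q ∈ {2, 3, 17} of φ(103): g is a generator iff g^(102/q) ≢ 1 for every such q.
g = 2: 2^51 ≡ 1 — hits 1, so not a primitive root.
g = 3: 3^51 ≡ 102; 3^34 ≡ 1 — hits 1, so not a primitive root.
g = 4: 4^51 ≡ 1 — hits 1, so not a primitive root.
g = 5: 5^51 ≡ 102; 5^34 ≡ 56; 5^6 ≡ 72 — none is 1, so 5 is a primitive root.
The smallest primitive root modulo 103 is 5.

5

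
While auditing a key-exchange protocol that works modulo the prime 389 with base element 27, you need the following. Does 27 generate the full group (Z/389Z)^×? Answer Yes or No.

φ(389) = 389 − 1 = 388 = 2^2 · 97.
An element g generates (Z/389Z)^× iff g^(388/q) ≢ 1 (mod 389) for each prime q ∈ {2, 97}.
27^194 ≡ 388 (mod 389)  [q = 2: ≢ 1 ✓]
27^4 ≡ 67 (mod 389)  [q = 97: ≢ 1 ✓]
None equal 1, so ord_389(27) = 388: 27 is a primitive root.

Yes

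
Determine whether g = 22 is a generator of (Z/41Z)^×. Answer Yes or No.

Yes

φ(41) = 41 − 1 = 40 = 2^3 · 5.
It suffices to check that the order of 22 is not a proper divisor of 40: compute 22^(40/q) for q ∈ {2, 5}.
22^20 ≡ 40 (mod 41)  [q = 2: ≢ 1 ✓]
22^8 ≡ 37 (mod 41)  [q = 5: ≢ 1 ✓]
Every test exponent gives a nontrivial residue, hence 22 generates the full group.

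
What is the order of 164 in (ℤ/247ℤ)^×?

12

By Lagrange's theorem, ord_247(164) divides φ(247) = φ(13·19) = (13−1)·(19−1) = 12·18 = 216 = 2^3 · 3^3.
Divisors of 216: 1, 2, 3, 4, 6, 8, 9, 12, 18, 24, 27, 36, 54, 72, 108, 216.
Evaluate successive powers at the divisors of 216:
164^1 ≡ 164 (mod 247)
164^2 ≡ 220 (mod 247)
164^3 ≡ 18 (mod 247)
164^4 ≡ 235 (mod 247)
164^6 ≡ 77 (mod 247)
164^8 ≡ 144 (mod 247)
164^9 ≡ 151 (mod 247)
164^12 ≡ 1 (mod 247) ✓
So ord_247(164) = 12.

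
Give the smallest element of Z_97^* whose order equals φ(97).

5

φ(97) = 97 − 1 = 96 = 2^5 · 3.
g is a primitive root iff g^(96/q) ≢ 1 (mod 97) for each prime q ∈ {2, 3}.
g = 2: 2^48 ≡ 1 — hits 1, so not a primitive root.
g = 3: 3^48 ≡ 1 — hits 1, so not a primitive root.
g = 4: 4^48 ≡ 1 — hits 1, so not a primitive root.
g = 5: 5^48 ≡ 96; 5^32 ≡ 35 — none is 1, so 5 is a primitive root.
The smallest primitive root modulo 97 is 5.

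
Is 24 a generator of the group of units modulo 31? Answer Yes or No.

Yes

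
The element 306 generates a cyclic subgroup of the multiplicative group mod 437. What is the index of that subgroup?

Since 306 ∈ (Z/437Z)^×, its order divides φ(437) = φ(19·23) = (19−1)·(23−1) = 18·22 = 396 = 2^2 · 3^2 · 11.
Divisors of 396: 1, 2, 3, 4, 6, 9, 11, 12, 18, 22, 33, 36, 44, 66, 99, 132, 198, 396.
Test each divisor d:
306^1 ≡ 306 (mod 437)
306^2 ≡ 118 (mod 437)
306^3 ≡ 274 (mod 437)
306^4 ≡ 377 (mod 437)
306^6 ≡ 349 (mod 437)
306^9 ≡ 360 (mod 437)
306^11 ≡ 91 (mod 437)
306^12 ≡ 315 (mod 437)
306^18 ≡ 248 (mod 437)
306^22 ≡ 415 (mod 437)
306^33 ≡ 183 (mod 437)
306^36 ≡ 324 (mod 437)
306^44 ≡ 47 (mod 437)
306^66 ≡ 277 (mod 437)
306^99 ≡ 436 (mod 437)
306^132 ≡ 254 (mod 437)
306^198 ≡ 1 (mod 437) ✓
Thus |⟨306⟩| = ord(306) = 198.
Index = |(Z/437Z)^×| / |⟨306⟩| = 396 / 198 = 2.

2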